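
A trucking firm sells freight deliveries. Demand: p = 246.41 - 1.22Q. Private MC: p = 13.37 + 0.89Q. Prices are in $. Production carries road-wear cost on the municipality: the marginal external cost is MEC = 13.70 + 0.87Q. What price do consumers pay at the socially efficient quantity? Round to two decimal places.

P = $156.61

Social marginal cost = private MC + MEC = 27.07 + 1.76Q.
Set SMC = demand: 27.07 + 1.76Q = 246.41 - 1.22Q → Q* = 73.6040.
Consumer price on the demand curve at Q*: 246.41 − 1.22×73.6040 = 156.6131.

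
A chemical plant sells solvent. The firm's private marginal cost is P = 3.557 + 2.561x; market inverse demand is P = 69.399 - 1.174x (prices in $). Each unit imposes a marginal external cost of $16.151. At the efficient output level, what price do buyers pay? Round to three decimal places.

P = $53.780

Social marginal cost = private MC + MEC = 19.708 + 2.561x.
Set SMC = demand: 19.708 + 2.561x = 69.399 - 1.174x → x* = 13.3041.
Consumer price on the demand curve at x*: 69.399 − 1.174×13.3041 = 53.7800.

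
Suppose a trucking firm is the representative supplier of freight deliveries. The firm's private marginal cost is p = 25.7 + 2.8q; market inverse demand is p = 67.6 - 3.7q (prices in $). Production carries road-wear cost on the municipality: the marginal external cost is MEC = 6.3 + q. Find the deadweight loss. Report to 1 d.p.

Market equilibrium (private): 25.7 + 2.8q = 67.6 - 3.7q → q_m = 6.4462.
Social marginal cost = private MC + MEC = 32.0 + 3.8q.
Set SMC = demand: 32.0 + 3.8q = 67.6 - 3.7q → q* = 4.7467.
Between q* and q_m the wedge SMC − demand runs linearly from 0 to MEC(q_m), so the loss is a triangle.
DWL = ½ × 1.6995 × 12.7462 = 10.8311.

DWL = $10.8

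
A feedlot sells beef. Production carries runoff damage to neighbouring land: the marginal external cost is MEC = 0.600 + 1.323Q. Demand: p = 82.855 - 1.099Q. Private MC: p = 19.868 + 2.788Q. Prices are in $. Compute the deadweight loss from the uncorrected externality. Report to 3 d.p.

Market equilibrium (private): 19.868 + 2.788Q = 82.855 - 1.099Q → Q_m = 16.2045.
Social marginal cost = private MC + MEC = 20.468 + 4.111Q.
Set SMC = demand: 20.468 + 4.111Q = 82.855 - 1.099Q → Q* = 11.9745.
Height of the DWL triangle at Q_m is SMC(Q_m) − demand(Q_m) = MEC(Q_m) = 22.0386.
DWL = ½ × 4.2300 × 22.0386 = 46.6116.

DWL = $46.612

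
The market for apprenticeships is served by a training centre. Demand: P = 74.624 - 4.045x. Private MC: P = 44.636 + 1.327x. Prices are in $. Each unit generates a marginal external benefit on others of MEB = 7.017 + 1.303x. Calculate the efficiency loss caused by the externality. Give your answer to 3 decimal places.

DWL = $25.095

Market equilibrium (private): 44.636 + 1.327x = 74.624 - 4.045x → x_m = 5.5823.
Social marginal cost = private MC − MEB = 37.619 + 0.024x.
Set SMC = demand: 37.619 + 0.024x = 74.624 - 4.045x → x* = 9.0944.
The loss is the area between SMC and demand from x* to x_m; with linear curves that's a triangle of height MEB(x_m).
DWL = ½ × 3.5121 × 14.2907 = 25.0952.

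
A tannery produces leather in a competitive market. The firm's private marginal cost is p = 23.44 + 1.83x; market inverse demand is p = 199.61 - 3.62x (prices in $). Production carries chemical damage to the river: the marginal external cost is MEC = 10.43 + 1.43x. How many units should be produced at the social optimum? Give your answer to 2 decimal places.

Social marginal cost = private MC + MEC = 33.87 + 3.26x.
Set SMC = demand: 33.87 + 3.26x = 199.61 - 3.62x → x* = 24.0901.

x* = 24.09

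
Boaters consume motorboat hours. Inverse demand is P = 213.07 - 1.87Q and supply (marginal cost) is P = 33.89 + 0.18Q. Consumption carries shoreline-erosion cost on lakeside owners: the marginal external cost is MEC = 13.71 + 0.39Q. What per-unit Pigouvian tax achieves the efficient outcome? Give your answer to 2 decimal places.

Social marginal benefit = demand − MEC = 199.36 - 2.26Q.
Set SMB = MC: 199.36 - 2.26Q = 33.89 + 0.18Q → Q* = 67.8156.
The Pigouvian tax equals MEC at Q*: 13.71 + 0.39×67.8156 = 40.1581.

tax = 40.16 per unit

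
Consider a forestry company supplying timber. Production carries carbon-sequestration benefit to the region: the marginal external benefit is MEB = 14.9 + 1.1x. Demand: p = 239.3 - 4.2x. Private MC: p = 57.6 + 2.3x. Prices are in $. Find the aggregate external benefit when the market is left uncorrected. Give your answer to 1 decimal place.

Market equilibrium (private): 57.6 + 2.3x = 239.3 - 4.2x → x_m = 27.9538.
Total external benefit = ∫₀^{x_m} (14.9 + 1.1x) dx = 14.9×27.9538 + ½×1.1×27.9538² = 846.2898.

$846.3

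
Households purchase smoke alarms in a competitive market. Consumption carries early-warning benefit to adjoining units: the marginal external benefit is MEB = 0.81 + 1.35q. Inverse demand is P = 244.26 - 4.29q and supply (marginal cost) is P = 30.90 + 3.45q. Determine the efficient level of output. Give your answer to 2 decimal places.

Social marginal benefit = demand + MEB = 245.07 - 2.94q.
Set SMB = MC: 245.07 - 2.94q = 30.90 + 3.45q → q* = 33.5164.

q* = 33.52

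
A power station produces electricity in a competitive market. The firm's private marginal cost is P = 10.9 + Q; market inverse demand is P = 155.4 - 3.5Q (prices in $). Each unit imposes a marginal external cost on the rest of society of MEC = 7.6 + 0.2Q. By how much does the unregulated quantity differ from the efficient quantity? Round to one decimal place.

3.0 units

Market equilibrium (private): 10.9 + Q = 155.4 - 3.5Q → Q_m = 32.1111.
Social marginal cost = private MC + MEC = 18.5 + 1.2Q.
Set SMC = demand: 18.5 + 1.2Q = 155.4 - 3.5Q → Q* = 29.1277.
Gap = |32.1111 − 29.1277| = 2.9834.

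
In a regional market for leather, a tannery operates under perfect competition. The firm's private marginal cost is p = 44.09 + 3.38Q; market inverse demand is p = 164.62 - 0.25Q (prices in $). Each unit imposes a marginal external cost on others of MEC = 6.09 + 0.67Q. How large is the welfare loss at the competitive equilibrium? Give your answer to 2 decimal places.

DWL = $93.37

Market equilibrium (private): 44.09 + 3.38Q = 164.62 - 0.25Q → Q_m = 33.2039.
Social marginal cost = private MC + MEC = 50.18 + 4.05Q.
Set SMC = demand: 50.18 + 4.05Q = 164.62 - 0.25Q → Q* = 26.6140.
The welfare-loss triangle has base |Q_m − Q*| and height MEC(Q_m) (the vertical gap between SMC and demand is zero at Q* and MEC at Q_m).
DWL = ½ × 6.5899 × 28.3366 = 93.3677.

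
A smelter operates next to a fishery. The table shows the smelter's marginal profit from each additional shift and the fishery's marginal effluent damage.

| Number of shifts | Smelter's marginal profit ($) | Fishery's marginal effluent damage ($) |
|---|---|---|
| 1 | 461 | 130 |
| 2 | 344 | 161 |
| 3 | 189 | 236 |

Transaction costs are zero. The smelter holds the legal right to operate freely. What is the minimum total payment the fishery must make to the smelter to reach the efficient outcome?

Left alone the smelter would choose level 3 (marginal profit stays positive).
Efficient level: k* = 2 (marginal profit ≥ marginal effluent damage through 2).
The fishery must at least cover the smelter's forgone profit from cutting 3→2: 189 = 189.

$189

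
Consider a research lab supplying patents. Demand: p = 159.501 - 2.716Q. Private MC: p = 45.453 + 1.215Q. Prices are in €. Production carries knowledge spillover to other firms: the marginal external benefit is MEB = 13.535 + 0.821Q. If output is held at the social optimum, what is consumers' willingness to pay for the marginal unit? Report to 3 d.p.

Social marginal cost = private MC − MEB = 31.918 + 0.394Q.
Set SMC = demand: 31.918 + 0.394Q = 159.501 - 2.716Q → Q* = 41.0235.
Consumer price on the demand curve at Q*: 159.501 − 2.716×41.0235 = 48.0812.

P = €48.081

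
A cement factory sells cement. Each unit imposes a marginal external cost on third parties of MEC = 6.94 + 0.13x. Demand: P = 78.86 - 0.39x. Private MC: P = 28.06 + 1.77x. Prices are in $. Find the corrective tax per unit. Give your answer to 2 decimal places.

tax = $9.43 per unit

Social marginal cost = private MC + MEC = 35.00 + 1.90x.
Set SMC = demand: 35.00 + 1.90x = 78.86 - 0.39x → x* = 19.1528.
The Pigouvian tax equals MEC at x*: 6.94 + 0.13×19.1528 = 9.4299.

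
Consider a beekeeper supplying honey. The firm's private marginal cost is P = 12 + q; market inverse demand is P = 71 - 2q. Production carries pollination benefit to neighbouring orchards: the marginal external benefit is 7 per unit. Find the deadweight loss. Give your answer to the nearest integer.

Market equilibrium (private): 12 + q = 71 - 2q → q_m = 19.6667.
Social marginal cost = private MC − MEB = 5 + q.
Set SMC = demand: 5 + q = 71 - 2q → q* = 22.0000.
The welfare-loss triangle has base |q_m − q*| and height MEB(q_m) (the vertical gap between SMC and demand is zero at q* and MEB at q_m).
DWL = ½ × 2.3333 × 7.0000 = 8.1666.

DWL = 8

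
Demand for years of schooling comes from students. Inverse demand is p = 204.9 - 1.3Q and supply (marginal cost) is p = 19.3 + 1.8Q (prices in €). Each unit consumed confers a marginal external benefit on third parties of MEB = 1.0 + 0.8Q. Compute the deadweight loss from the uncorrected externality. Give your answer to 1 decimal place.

Market equilibrium (private): 19.3 + 1.8Q = 204.9 - 1.3Q → Q_m = 59.8710.
Social marginal benefit = demand + MEB = 205.9 - 0.5Q.
Set SMB = MC: 205.9 - 0.5Q = 19.3 + 1.8Q → Q* = 81.1304.
Height of the DWL triangle at Q_m is SMB(Q_m) − MC(Q_m) = MEB(Q_m) = 48.8968.
DWL = ½ × 21.2594 × 48.8968 = 519.7583.

DWL = €519.8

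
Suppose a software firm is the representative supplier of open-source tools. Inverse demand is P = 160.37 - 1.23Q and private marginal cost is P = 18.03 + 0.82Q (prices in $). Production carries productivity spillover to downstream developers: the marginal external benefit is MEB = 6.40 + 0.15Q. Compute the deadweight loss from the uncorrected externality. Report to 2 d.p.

DWL = $74.41

Market equilibrium (private): 18.03 + 0.82Q = 160.37 - 1.23Q → Q_m = 69.4341.
Social marginal cost = private MC − MEB = 11.63 + 0.67Q.
Set SMC = demand: 11.63 + 0.67Q = 160.37 - 1.23Q → Q* = 78.2842.
Between Q* and Q_m the wedge demand − SMC runs linearly from 0 to MEB(Q_m), so the loss is a triangle.
DWL = ½ × 8.8501 × 16.8151 = 74.4077.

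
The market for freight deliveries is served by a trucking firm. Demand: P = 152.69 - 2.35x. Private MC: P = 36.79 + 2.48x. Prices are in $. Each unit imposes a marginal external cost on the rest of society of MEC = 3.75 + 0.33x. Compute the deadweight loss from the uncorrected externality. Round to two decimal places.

Market equilibrium (private): 36.79 + 2.48x = 152.69 - 2.35x → x_m = 23.9959.
Social marginal cost = private MC + MEC = 40.54 + 2.81x.
Set SMC = demand: 40.54 + 2.81x = 152.69 - 2.35x → x* = 21.7345.
Between x* and x_m the wedge SMC − demand runs linearly from 0 to MEC(x_m), so the loss is a triangle.
DWL = ½ × 2.2614 × 11.6686 = 13.1937.

DWL = $13.19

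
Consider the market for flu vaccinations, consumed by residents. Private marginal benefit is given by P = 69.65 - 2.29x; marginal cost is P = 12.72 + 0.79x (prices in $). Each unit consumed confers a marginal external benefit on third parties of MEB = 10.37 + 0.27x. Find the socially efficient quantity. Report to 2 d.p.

Social marginal benefit = demand + MEB = 80.02 - 2.02x.
Set SMB = MC: 80.02 - 2.02x = 12.72 + 0.79x → x* = 23.9502.

x* = 23.95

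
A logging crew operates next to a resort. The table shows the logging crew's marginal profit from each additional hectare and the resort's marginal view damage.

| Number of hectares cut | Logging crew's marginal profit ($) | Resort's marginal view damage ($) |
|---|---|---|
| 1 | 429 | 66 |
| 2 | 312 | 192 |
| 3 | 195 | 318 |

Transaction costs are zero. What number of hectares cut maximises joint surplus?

Bargaining reaches the level where marginal profit last exceeds marginal view damage.
That holds through level 2 (312 ≥ 192) but not at 3 (195 < 318).

2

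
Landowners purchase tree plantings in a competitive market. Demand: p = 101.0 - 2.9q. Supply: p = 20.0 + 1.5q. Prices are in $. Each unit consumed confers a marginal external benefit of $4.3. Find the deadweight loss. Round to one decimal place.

DWL = $2.1

Market equilibrium (private): 20.0 + 1.5q = 101.0 - 2.9q → q_m = 18.4091.
Social marginal benefit = demand + MEB = 105.3 - 2.9q.
Set SMB = MC: 105.3 - 2.9q = 20.0 + 1.5q → q* = 19.3864.
The welfare-loss triangle has base |q_m − q*| and height MEB(q_m) (the vertical gap between SMB and MC is zero at q* and MEB at q_m).
DWL = ½ × 0.9773 × 4.3000 = 2.1012.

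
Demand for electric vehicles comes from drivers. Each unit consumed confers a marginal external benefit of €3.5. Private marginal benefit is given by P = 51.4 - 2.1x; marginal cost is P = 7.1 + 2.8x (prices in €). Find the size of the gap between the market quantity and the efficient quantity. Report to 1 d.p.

Market equilibrium (private): 7.1 + 2.8x = 51.4 - 2.1x → x_m = 9.0408.
Social marginal benefit = demand + MEB = 54.9 - 2.1x.
Set SMB = MC: 54.9 - 2.1x = 7.1 + 2.8x → x* = 9.7551.
Gap = |9.0408 − 9.7551| = 0.7143.

0.7 units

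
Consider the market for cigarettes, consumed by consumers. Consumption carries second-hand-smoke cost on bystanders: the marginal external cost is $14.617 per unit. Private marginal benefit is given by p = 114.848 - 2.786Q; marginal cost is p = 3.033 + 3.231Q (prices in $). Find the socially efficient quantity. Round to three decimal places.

Q* = 16.154

Social marginal benefit = demand − MEC = 100.231 - 2.786Q.
Set SMB = MC: 100.231 - 2.786Q = 3.033 + 3.231Q → Q* = 16.1539.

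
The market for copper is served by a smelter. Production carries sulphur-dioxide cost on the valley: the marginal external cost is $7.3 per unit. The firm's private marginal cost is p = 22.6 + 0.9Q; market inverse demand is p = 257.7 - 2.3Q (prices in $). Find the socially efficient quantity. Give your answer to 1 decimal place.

Social marginal cost = private MC + MEC = 29.9 + 0.9Q.
Set SMC = demand: 29.9 + 0.9Q = 257.7 - 2.3Q → Q* = 71.1875.

Q* = 71.2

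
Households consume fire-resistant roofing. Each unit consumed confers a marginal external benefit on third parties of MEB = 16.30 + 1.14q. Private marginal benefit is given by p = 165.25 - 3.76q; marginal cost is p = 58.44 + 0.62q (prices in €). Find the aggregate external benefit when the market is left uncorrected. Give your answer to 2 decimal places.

€736.45

Market equilibrium (private): 58.44 + 0.62q = 165.25 - 3.76q → q_m = 24.3858.
Total external benefit = ∫₀^{q_m} (16.30 + 1.14q) dq = 16.30×24.3858 + ½×1.14×24.3858² = 736.4489.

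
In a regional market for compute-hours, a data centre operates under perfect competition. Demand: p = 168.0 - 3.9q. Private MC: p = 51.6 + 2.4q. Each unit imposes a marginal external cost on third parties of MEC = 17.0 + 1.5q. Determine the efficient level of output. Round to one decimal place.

Social marginal cost = private MC + MEC = 68.6 + 3.9q.
Set SMC = demand: 68.6 + 3.9q = 168.0 - 3.9q → q* = 12.7436.

q* = 12.7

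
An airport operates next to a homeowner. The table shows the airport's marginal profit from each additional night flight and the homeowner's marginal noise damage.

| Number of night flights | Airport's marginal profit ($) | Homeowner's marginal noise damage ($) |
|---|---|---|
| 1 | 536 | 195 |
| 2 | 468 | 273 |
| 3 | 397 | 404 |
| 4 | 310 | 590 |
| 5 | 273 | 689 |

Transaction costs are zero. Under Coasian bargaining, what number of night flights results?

2

Bargaining reaches the level where marginal profit last exceeds marginal noise damage.
That holds through level 2 (468 ≥ 273) but not at 3 (397 < 404).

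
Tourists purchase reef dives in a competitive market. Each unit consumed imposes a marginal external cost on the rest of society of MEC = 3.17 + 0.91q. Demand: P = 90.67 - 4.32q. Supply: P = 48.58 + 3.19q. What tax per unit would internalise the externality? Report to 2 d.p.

Social marginal benefit = demand − MEC = 87.50 - 5.23q.
Set SMB = MC: 87.50 - 5.23q = 48.58 + 3.19q → q* = 4.6223.
The Pigouvian tax equals MEC at q*: 3.17 + 0.91×4.6223 = 7.3763.

tax = 7.38 per unit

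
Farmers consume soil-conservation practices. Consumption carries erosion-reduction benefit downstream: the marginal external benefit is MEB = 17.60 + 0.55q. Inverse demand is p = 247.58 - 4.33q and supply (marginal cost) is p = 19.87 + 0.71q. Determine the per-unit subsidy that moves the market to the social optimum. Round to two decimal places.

Social marginal benefit = demand + MEB = 265.18 - 3.78q.
Set SMB = MC: 265.18 - 3.78q = 19.87 + 0.71q → q* = 54.6347.
The Pigouvian subsidy equals MEB at q*: 17.60 + 0.55×54.6347 = 47.6491.

subsidy = 47.65 per unit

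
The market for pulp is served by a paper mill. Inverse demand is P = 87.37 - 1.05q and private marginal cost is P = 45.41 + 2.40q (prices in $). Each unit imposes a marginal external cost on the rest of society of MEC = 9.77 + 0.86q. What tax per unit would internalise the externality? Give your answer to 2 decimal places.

tax = $16.19 per unit

Social marginal cost = private MC + MEC = 55.18 + 3.26q.
Set SMC = demand: 55.18 + 3.26q = 87.37 - 1.05q → q* = 7.4687.
The Pigouvian tax equals MEC at q*: 9.77 + 0.86×7.4687 = 16.1931.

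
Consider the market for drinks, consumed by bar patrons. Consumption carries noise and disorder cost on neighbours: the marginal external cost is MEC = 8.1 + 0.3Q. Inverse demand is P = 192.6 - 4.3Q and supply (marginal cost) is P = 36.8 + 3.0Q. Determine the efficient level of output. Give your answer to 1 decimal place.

Q* = 19.4

Social marginal benefit = demand − MEC = 184.5 - 4.6Q.
Set SMB = MC: 184.5 - 4.6Q = 36.8 + 3.0Q → Q* = 19.4342.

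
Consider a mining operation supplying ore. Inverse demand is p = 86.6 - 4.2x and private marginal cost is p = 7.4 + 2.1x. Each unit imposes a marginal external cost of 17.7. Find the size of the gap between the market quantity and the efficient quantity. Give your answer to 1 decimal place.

2.8 units

Market equilibrium (private): 7.4 + 2.1x = 86.6 - 4.2x → x_m = 12.5714.
Social marginal cost = private MC + MEC = 25.1 + 2.1x.
Set SMC = demand: 25.1 + 2.1x = 86.6 - 4.2x → x* = 9.7619.
Gap = |12.5714 − 9.7619| = 2.8095.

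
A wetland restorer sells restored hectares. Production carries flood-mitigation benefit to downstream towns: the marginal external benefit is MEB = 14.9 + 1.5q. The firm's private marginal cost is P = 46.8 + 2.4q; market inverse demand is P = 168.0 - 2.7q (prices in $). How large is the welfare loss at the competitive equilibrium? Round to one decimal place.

Market equilibrium (private): 46.8 + 2.4q = 168.0 - 2.7q → q_m = 23.7647.
Social marginal cost = private MC − MEB = 31.9 + 0.9q.
Set SMC = demand: 31.9 + 0.9q = 168.0 - 2.7q → q* = 37.8056.
Height of the DWL triangle at q_m is demand(q_m) − SMC(q_m) = MEB(q_m) = 50.5471.
DWL = ½ × 14.0409 × 50.5471 = 354.8634.

DWL = $354.9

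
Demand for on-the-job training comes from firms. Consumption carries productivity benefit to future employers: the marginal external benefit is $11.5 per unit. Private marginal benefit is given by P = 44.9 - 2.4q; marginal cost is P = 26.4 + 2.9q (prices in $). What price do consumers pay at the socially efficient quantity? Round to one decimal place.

P = $31.3

Social marginal benefit = demand + MEB = 56.4 - 2.4q.
Set SMB = MC: 56.4 - 2.4q = 26.4 + 2.9q → q* = 5.6604.
Consumer price on the demand curve at q*: 44.9 − 2.4×5.6604 = 31.3150.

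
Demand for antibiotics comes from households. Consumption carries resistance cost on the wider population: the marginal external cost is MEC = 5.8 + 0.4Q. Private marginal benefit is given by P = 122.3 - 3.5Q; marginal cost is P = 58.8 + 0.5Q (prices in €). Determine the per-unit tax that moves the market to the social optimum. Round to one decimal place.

Social marginal benefit = demand − MEC = 116.5 - 3.9Q.
Set SMB = MC: 116.5 - 3.9Q = 58.8 + 0.5Q → Q* = 13.1136.
The Pigouvian tax equals MEC at Q*: 5.8 + 0.4×13.1136 = 11.0454.

tax = €11.0 per unit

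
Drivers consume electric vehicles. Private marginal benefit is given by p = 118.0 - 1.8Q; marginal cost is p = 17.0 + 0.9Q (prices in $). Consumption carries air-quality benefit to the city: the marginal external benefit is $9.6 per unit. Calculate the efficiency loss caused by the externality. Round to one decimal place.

Market equilibrium (private): 17.0 + 0.9Q = 118.0 - 1.8Q → Q_m = 37.4074.
Social marginal benefit = demand + MEB = 127.6 - 1.8Q.
Set SMB = MC: 127.6 - 1.8Q = 17.0 + 0.9Q → Q* = 40.9630.
Height of the DWL triangle at Q_m is SMB(Q_m) − MC(Q_m) = MEB(Q_m) = 9.6000.
DWL = ½ × 3.5556 × 9.6000 = 17.0669.

DWL = $17.1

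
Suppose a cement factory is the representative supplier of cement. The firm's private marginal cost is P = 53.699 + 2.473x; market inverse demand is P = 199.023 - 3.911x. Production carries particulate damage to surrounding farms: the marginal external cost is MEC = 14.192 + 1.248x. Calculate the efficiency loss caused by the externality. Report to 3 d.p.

DWL = 118.898

Market equilibrium (private): 53.699 + 2.473x = 199.023 - 3.911x → x_m = 22.7638.
Social marginal cost = private MC + MEC = 67.891 + 3.721x.
Set SMC = demand: 67.891 + 3.721x = 199.023 - 3.911x → x* = 17.1819.
Height of the DWL triangle at x_m is SMC(x_m) − demand(x_m) = MEC(x_m) = 42.6012.
DWL = ½ × 5.5819 × 42.6012 = 118.8978.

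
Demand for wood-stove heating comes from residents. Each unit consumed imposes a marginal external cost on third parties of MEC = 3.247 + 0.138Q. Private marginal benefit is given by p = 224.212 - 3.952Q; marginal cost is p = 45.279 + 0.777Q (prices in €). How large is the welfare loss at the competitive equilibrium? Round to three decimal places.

Market equilibrium (private): 45.279 + 0.777Q = 224.212 - 3.952Q → Q_m = 37.8374.
Social marginal benefit = demand − MEC = 220.965 - 4.090Q.
Set SMB = MC: 220.965 - 4.090Q = 45.279 + 0.777Q → Q* = 36.0974.
Height of the DWL triangle at Q_m is MC(Q_m) − SMB(Q_m) = MEC(Q_m) = 8.4686.
DWL = ½ × 1.7400 × 8.4686 = 7.3677.

DWL = €7.368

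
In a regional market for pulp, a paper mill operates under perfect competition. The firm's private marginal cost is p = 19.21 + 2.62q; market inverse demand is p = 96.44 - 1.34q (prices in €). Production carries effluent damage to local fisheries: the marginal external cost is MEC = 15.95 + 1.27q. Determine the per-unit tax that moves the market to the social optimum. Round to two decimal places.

tax = €30.83 per unit

Social marginal cost = private MC + MEC = 35.16 + 3.89q.
Set SMC = demand: 35.16 + 3.89q = 96.44 - 1.34q → q* = 11.7170.
The Pigouvian tax equals MEC at q*: 15.95 + 1.27×11.7170 = 30.8306.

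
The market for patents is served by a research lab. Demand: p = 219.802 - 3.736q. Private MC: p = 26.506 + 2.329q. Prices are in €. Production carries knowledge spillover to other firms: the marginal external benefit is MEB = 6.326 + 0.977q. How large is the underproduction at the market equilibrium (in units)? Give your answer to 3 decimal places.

7.363 units

Market equilibrium (private): 26.506 + 2.329q = 219.802 - 3.736q → q_m = 31.8707.
Social marginal cost = private MC − MEB = 20.180 + 1.352q.
Set SMC = demand: 20.180 + 1.352q = 219.802 - 3.736q → q* = 39.2339.
Gap = |31.8707 − 39.2339| = 7.3632.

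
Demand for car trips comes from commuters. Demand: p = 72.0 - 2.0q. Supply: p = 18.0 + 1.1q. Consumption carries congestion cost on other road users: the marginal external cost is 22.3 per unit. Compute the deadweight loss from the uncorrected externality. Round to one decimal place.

Market equilibrium (private): 18.0 + 1.1q = 72.0 - 2.0q → q_m = 17.4194.
Social marginal benefit = demand − MEC = 49.7 - 2.0q.
Set SMB = MC: 49.7 - 2.0q = 18.0 + 1.1q → q* = 10.2258.
Height of the DWL triangle at q_m is MC(q_m) − SMB(q_m) = MEC(q_m) = 22.3000.
DWL = ½ × 7.1936 × 22.3000 = 80.2086.

DWL = 80.2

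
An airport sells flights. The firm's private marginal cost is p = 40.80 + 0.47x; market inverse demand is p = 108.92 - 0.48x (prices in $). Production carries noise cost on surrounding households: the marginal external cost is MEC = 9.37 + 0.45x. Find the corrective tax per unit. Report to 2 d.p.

tax = $28.25 per unit

Social marginal cost = private MC + MEC = 50.17 + 0.92x.
Set SMC = demand: 50.17 + 0.92x = 108.92 - 0.48x → x* = 41.9643.
The Pigouvian tax equals MEC at x*: 9.37 + 0.45×41.9643 = 28.2539.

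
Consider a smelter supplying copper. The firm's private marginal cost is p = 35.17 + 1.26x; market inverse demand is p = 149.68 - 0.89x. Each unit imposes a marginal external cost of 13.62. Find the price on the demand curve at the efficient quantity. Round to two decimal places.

P = 107.92

Social marginal cost = private MC + MEC = 48.79 + 1.26x.
Set SMC = demand: 48.79 + 1.26x = 149.68 - 0.89x → x* = 46.9256.
Consumer price on the demand curve at x*: 149.68 − 0.89×46.9256 = 107.9162.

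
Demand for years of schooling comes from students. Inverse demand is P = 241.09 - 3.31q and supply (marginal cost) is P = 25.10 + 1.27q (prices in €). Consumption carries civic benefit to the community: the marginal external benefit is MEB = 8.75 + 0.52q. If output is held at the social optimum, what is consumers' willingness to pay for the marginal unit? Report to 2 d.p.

P = €57.87

Social marginal benefit = demand + MEB = 249.84 - 2.79q.
Set SMB = MC: 249.84 - 2.79q = 25.10 + 1.27q → q* = 55.3547.
Consumer price on the demand curve at q*: 241.09 − 3.31×55.3547 = 57.8659.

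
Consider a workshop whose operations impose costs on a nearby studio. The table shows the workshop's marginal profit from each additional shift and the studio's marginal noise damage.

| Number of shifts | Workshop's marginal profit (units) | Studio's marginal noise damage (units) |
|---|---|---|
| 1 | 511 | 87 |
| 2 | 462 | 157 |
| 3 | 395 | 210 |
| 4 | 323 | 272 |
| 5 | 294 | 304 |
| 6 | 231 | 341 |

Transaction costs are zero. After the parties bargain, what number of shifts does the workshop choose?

4

Bargaining reaches the level where marginal profit last exceeds marginal noise damage.
That holds through level 4 (323 ≥ 272) but not at 5 (294 < 304).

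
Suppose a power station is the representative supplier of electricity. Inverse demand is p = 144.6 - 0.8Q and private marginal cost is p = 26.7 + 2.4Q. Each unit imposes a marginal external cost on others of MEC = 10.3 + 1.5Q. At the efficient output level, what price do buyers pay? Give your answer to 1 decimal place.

Social marginal cost = private MC + MEC = 37.0 + 3.9Q.
Set SMC = demand: 37.0 + 3.9Q = 144.6 - 0.8Q → Q* = 22.8936.
Consumer price on the demand curve at Q*: 144.6 − 0.8×22.8936 = 126.2851.

P = 126.3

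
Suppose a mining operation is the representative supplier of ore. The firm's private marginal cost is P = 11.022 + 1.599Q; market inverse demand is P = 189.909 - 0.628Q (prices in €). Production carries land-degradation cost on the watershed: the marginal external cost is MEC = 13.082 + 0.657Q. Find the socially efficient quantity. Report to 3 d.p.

Q* = 57.491

Social marginal cost = private MC + MEC = 24.104 + 2.256Q.
Set SMC = demand: 24.104 + 2.256Q = 189.909 - 0.628Q → Q* = 57.4913.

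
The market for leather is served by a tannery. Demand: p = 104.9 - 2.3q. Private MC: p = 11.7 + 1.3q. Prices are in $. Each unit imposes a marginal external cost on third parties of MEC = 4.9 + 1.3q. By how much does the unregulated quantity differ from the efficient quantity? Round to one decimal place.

7.9 units

Market equilibrium (private): 11.7 + 1.3q = 104.9 - 2.3q → q_m = 25.8889.
Social marginal cost = private MC + MEC = 16.6 + 2.6q.
Set SMC = demand: 16.6 + 2.6q = 104.9 - 2.3q → q* = 18.0204.
Gap = |25.8889 − 18.0204| = 7.8685.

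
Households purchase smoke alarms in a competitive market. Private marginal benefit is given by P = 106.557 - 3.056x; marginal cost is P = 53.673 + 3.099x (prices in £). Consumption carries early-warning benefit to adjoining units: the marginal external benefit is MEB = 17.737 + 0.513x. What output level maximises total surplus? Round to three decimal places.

Social marginal benefit = demand + MEB = 124.294 - 2.543x.
Set SMB = MC: 124.294 - 2.543x = 53.673 + 3.099x → x* = 12.5170.

x* = 12.517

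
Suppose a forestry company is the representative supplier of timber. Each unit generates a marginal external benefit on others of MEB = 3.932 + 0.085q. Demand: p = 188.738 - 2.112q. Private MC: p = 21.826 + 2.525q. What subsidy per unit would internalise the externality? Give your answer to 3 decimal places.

subsidy = 7.122 per unit

Social marginal cost = private MC − MEB = 17.894 + 2.440q.
Set SMC = demand: 17.894 + 2.440q = 188.738 - 2.112q → q* = 37.5316.
The Pigouvian subsidy equals MEB at q*: 3.932 + 0.085×37.5316 = 7.1222.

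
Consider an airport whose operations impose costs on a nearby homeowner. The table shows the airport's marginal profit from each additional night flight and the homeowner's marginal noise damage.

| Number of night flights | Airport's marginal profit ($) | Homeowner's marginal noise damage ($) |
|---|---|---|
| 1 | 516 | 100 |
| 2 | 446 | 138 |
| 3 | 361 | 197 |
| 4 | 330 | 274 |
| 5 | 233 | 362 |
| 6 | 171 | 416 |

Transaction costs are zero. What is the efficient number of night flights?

4

Bargaining reaches the level where marginal profit last exceeds marginal noise damage.
That holds through level 4 (330 ≥ 274) but not at 5 (233 < 362).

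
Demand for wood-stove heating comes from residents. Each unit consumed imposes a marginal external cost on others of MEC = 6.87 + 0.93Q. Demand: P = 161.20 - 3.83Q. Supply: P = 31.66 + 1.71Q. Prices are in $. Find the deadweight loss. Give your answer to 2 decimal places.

DWL = $63.28

Market equilibrium (private): 31.66 + 1.71Q = 161.20 - 3.83Q → Q_m = 23.3827.
Social marginal benefit = demand − MEC = 154.33 - 4.76Q.
Set SMB = MC: 154.33 - 4.76Q = 31.66 + 1.71Q → Q* = 18.9598.
Height of the DWL triangle at Q_m is MC(Q_m) − SMB(Q_m) = MEC(Q_m) = 28.6159.
DWL = ½ × 4.4229 × 28.6159 = 63.2826.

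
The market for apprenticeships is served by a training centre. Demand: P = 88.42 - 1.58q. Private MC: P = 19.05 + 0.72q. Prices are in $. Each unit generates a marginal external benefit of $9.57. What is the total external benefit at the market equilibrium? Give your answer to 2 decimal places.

Market equilibrium (private): 19.05 + 0.72q = 88.42 - 1.58q → q_m = 30.1609.
Total external benefit = MEB × q_m = 9.57 × 30.1609 = 288.6398.

$288.64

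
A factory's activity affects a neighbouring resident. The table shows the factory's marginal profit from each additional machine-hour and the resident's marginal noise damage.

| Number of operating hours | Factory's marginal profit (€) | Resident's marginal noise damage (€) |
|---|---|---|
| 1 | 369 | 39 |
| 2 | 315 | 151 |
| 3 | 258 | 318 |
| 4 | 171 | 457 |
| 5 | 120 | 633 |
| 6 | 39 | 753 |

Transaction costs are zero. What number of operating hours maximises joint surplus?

Bargaining reaches the level where marginal profit last exceeds marginal noise damage.
That holds through level 2 (315 ≥ 151) but not at 3 (258 < 318).

2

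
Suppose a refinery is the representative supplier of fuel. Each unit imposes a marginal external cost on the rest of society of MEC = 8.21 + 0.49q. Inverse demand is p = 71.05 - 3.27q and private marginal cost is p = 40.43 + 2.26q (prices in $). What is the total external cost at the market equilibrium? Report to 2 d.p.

$52.97

Market equilibrium (private): 40.43 + 2.26q = 71.05 - 3.27q → q_m = 5.5371.
Total external cost = ∫₀^{q_m} (8.21 + 0.49q) dq = 8.21×5.5371 + ½×0.49×5.5371² = 52.9712.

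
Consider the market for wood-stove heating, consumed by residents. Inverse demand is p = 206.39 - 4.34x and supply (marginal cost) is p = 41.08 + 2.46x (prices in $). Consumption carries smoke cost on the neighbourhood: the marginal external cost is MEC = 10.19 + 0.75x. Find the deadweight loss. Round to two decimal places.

Market equilibrium (private): 41.08 + 2.46x = 206.39 - 4.34x → x_m = 24.3103.
Social marginal benefit = demand − MEC = 196.20 - 5.09x.
Set SMB = MC: 196.20 - 5.09x = 41.08 + 2.46x → x* = 20.5457.
Between x* and x_m the wedge MC − SMB runs linearly from 0 to MEC(x_m), so the loss is a triangle.
DWL = ½ × 3.7646 × 28.4227 = 53.5000.

DWL = $53.50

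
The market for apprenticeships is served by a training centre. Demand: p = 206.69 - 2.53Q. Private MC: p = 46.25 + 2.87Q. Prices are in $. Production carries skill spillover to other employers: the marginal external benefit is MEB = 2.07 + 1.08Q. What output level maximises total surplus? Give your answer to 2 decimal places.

Q* = 37.62

Social marginal cost = private MC − MEB = 44.18 + 1.79Q.
Set SMC = demand: 44.18 + 1.79Q = 206.69 - 2.53Q → Q* = 37.6181.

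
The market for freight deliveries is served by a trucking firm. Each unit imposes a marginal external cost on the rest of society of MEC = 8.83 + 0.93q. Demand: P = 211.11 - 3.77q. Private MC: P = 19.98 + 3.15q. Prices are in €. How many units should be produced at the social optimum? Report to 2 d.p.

q* = 23.22

Social marginal cost = private MC + MEC = 28.81 + 4.08q.
Set SMC = demand: 28.81 + 4.08q = 211.11 - 3.77q → q* = 23.2229.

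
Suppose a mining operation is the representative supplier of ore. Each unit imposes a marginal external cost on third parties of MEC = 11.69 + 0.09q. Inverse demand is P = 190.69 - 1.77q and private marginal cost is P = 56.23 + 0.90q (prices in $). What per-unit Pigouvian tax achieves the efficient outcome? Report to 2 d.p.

tax = $15.69 per unit

Social marginal cost = private MC + MEC = 67.92 + 0.99q.
Set SMC = demand: 67.92 + 0.99q = 190.69 - 1.77q → q* = 44.4819.
The Pigouvian tax equals MEC at q*: 11.69 + 0.09×44.4819 = 15.6934.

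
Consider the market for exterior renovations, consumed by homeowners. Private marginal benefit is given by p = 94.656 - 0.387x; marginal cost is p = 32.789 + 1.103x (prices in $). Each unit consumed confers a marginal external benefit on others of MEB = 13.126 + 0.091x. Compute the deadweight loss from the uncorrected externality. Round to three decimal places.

DWL = $102.130

Market equilibrium (private): 32.789 + 1.103x = 94.656 - 0.387x → x_m = 41.5215.
Social marginal benefit = demand + MEB = 107.782 - 0.296x.
Set SMB = MC: 107.782 - 0.296x = 32.789 + 1.103x → x* = 53.6047.
The welfare-loss triangle has base |x_m − x*| and height MEB(x_m) (the vertical gap between SMB and MC is zero at x* and MEB at x_m).
DWL = ½ × 12.0832 × 16.9045 = 102.1302.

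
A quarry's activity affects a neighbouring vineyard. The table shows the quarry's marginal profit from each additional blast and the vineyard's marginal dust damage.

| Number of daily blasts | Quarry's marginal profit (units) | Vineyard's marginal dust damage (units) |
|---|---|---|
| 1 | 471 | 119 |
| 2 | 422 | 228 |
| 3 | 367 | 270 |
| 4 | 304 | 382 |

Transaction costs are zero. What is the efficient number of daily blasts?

Bargaining reaches the level where marginal profit last exceeds marginal dust damage.
That holds through level 3 (367 ≥ 270) but not at 4 (304 < 382).

3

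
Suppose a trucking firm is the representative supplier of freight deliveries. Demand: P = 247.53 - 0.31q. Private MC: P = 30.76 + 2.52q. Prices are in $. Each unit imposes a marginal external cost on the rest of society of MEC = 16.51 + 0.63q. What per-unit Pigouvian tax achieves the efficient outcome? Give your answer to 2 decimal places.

Social marginal cost = private MC + MEC = 47.27 + 3.15q.
Set SMC = demand: 47.27 + 3.15q = 247.53 - 0.31q → q* = 57.8786.
The Pigouvian tax equals MEC at q*: 16.51 + 0.63×57.8786 = 52.9735.

tax = $52.97 per unit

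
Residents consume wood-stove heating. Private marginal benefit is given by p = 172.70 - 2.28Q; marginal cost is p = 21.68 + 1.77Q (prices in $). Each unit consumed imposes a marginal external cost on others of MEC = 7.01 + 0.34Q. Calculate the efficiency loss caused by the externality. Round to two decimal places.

DWL = $44.15

Market equilibrium (private): 21.68 + 1.77Q = 172.70 - 2.28Q → Q_m = 37.2889.
Social marginal benefit = demand − MEC = 165.69 - 2.62Q.
Set SMB = MC: 165.69 - 2.62Q = 21.68 + 1.77Q → Q* = 32.8041.
The loss is the area between SMB and MC from Q* to Q_m; with linear curves that's a triangle of height MEC(Q_m).
DWL = ½ × 4.4848 × 19.6882 = 44.1488.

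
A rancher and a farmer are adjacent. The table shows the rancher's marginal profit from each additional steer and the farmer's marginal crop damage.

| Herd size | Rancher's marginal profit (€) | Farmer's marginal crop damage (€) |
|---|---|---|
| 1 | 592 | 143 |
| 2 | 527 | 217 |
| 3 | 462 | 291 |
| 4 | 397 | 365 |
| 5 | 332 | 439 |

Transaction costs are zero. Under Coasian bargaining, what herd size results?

Bargaining reaches the level where marginal profit last exceeds marginal crop damage.
That holds through level 4 (397 ≥ 365) but not at 5 (332 < 439).

4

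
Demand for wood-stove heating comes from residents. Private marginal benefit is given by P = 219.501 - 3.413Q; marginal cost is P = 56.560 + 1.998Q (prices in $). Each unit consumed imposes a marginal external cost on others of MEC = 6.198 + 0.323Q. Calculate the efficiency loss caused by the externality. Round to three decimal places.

DWL = $22.113

Market equilibrium (private): 56.560 + 1.998Q = 219.501 - 3.413Q → Q_m = 30.1129.
Social marginal benefit = demand − MEC = 213.303 - 3.736Q.
Set SMB = MC: 213.303 - 3.736Q = 56.560 + 1.998Q → Q* = 27.3357.
The loss is the area between SMB and MC from Q* to Q_m; with linear curves that's a triangle of height MEC(Q_m).
DWL = ½ × 2.7772 × 15.9245 = 22.1128.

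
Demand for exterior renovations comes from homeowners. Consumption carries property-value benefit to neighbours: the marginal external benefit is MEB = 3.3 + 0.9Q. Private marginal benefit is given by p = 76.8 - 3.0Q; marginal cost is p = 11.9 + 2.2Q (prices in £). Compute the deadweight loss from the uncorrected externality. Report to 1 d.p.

DWL = £24.6

Market equilibrium (private): 11.9 + 2.2Q = 76.8 - 3.0Q → Q_m = 12.4808.
Social marginal benefit = demand + MEB = 80.1 - 2.1Q.
Set SMB = MC: 80.1 - 2.1Q = 11.9 + 2.2Q → Q* = 15.8605.
The welfare-loss triangle has base |Q_m − Q*| and height MEB(Q_m) (the vertical gap between SMB and MC is zero at Q* and MEB at Q_m).
DWL = ½ × 3.3797 × 14.5327 = 24.5581.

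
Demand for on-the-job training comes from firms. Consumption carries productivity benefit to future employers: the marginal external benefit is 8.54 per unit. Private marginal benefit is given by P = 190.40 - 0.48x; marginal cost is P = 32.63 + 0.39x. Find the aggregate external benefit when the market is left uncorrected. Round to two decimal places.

1548.68

Market equilibrium (private): 32.63 + 0.39x = 190.40 - 0.48x → x_m = 181.3448.
Total external benefit = MEB × x_m = 8.54 × 181.3448 = 1548.6846.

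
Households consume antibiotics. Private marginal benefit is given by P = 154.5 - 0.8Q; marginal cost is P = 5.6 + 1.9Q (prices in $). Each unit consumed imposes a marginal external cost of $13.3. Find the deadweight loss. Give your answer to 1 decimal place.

Market equilibrium (private): 5.6 + 1.9Q = 154.5 - 0.8Q → Q_m = 55.1481.
Social marginal benefit = demand − MEC = 141.2 - 0.8Q.
Set SMB = MC: 141.2 - 0.8Q = 5.6 + 1.9Q → Q* = 50.2222.
The loss is the area between SMB and MC from Q* to Q_m; with linear curves that's a triangle of height MEC(Q_m).
DWL = ½ × 4.9259 × 13.3000 = 32.7572.

DWL = $32.8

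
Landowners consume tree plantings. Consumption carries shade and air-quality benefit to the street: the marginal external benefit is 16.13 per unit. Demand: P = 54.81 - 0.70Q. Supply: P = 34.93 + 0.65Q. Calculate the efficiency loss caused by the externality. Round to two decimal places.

Market equilibrium (private): 34.93 + 0.65Q = 54.81 - 0.70Q → Q_m = 14.7259.
Social marginal benefit = demand + MEB = 70.94 - 0.70Q.
Set SMB = MC: 70.94 - 0.70Q = 34.93 + 0.65Q → Q* = 26.6741.
Between Q* and Q_m the wedge SMB − MC runs linearly from 0 to MEB(Q_m), so the loss is a triangle.
DWL = ½ × 11.9482 × 16.1300 = 96.3622.

DWL = 96.36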